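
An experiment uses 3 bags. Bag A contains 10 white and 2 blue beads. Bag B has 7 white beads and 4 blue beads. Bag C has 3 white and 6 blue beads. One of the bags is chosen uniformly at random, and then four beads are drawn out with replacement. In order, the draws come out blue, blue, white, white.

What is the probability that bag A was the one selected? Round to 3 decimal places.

0.158

For each hypothesis, P(data | H) works out to: P(data | bag A) = (2/12)(2/12)(10/12)(10/12) = 0.01929; P(data | bag B) = (4/11)(4/11)(7/11)(7/11) = 0.053548; P(data | bag C) = (6/9)(6/9)(3/9)(3/9) = 0.049383.
Weighting by the prior gives 1/3 · 0.01929 = 0.00643, 1/3 · 0.053548 = 0.017849, 1/3 · 0.049383 = 0.016461; summing to 0.04074.
Therefore the posterior P(bag A | data) = (0.00643) / (0.04074) = 0.15783.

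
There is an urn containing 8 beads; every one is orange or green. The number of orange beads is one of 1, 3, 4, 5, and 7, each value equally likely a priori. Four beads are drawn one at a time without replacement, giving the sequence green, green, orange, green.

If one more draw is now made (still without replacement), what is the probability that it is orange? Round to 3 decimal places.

Compute the likelihood of the observed sequence for each case: P(data | r = 1) = (7/8)(6/7)(1/6)(5/5) = 1/8; P(data | r = 3) = (5/8)(4/7)(3/6)(3/5) = 3/28; P(data | r = 4) = (4/8)(3/7)(4/6)(2/5) = 2/35; P(data | r = 5) = (3/8)(2/7)(5/6)(1/5) = 1/56; P(data | r = 7) = (1/8)(0/7) = 0.
Weighting by the prior gives 1/5 · 1/8 = 1/40, 1/5 · 3/28 = 3/140, 1/5 · 2/35 = 2/175, 1/5 · 1/56 = 1/280, 1/5 · 0 = 0; summing to 43/700.
The posterior is then P(r = 1 | data) = 35/86, P(r = 3 | data) = 15/43, P(r = 4 | data) = 8/43, P(r = 5 | data) = 5/86, P(r = 7 | data) = 0.
Averaging over the posterior, P(orange next | data) = (0)(35/86) + (1/2)(15/43) + (3/4)(8/43) + (1)(5/86) = 16/43.

0.372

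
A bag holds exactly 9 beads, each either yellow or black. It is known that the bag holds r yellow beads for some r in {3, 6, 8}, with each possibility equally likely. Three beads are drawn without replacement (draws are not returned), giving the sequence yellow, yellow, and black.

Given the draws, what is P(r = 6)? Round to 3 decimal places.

0.495

Compute the likelihood of the observed sequence for each case: P(data | r = 3) = (3/9)(2/8)(6/7) = 1/14; P(data | r = 6) = (6/9)(5/8)(3/7) = 5/28; P(data | r = 8) = (8/9)(7/8)(1/7) = 1/9.
Multiplying each by its prior: 1/3 · 1/14 = 1/42, 1/3 · 5/28 = 5/84, 1/3 · 1/9 = 1/27; summing to 13/108.
Therefore the posterior P(r = 6 | data) = (5/84) / (13/108) = 45/91.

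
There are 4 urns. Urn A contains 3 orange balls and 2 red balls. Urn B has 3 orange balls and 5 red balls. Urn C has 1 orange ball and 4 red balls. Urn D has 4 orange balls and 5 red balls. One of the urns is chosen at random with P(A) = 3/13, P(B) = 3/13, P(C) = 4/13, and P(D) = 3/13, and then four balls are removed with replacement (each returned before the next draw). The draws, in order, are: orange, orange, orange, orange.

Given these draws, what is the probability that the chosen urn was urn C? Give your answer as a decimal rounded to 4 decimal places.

For each hypothesis, P(data | H) works out to: P(data | urn A) = (3/5)(3/5)(3/5)(3/5) = 0.1296; P(data | urn B) = (3/8)(3/8)(3/8)(3/8) = 0.019775; P(data | urn C) = (1/5)(1/5)(1/5)(1/5) = 0.0016; P(data | urn D) = (4/9)(4/9)(4/9)(4/9) = 0.039018.
The prior-weighted likelihoods are 3/13 · 0.1296 = 0.029908, 3/13 · 0.019775 = 0.0045636, 4/13 · 0.0016 = 0.00049231, 3/13 · 0.039018 = 0.0090043; summing to 0.043968.
By Bayes' rule, P(urn C | data) = (0.00049231) / (0.043968) = 0.011197.

0.0112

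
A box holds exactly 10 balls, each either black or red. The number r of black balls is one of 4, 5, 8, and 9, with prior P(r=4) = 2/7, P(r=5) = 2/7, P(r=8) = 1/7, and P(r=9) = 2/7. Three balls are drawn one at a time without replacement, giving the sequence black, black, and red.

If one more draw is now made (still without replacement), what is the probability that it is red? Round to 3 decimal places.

0.389

Under each hypothesis, the probability of the observed sequence is: P(data | r = 4) = (4/10)(3/9)(6/8) = 1/10; P(data | r = 5) = (5/10)(4/9)(5/8) = 5/36; P(data | r = 8) = (8/10)(7/9)(2/8) = 7/45; P(data | r = 9) = (9/10)(8/9)(1/8) = 1/10.
Multiplying each by its prior: 2/7 · 1/10 = 1/35, 2/7 · 5/36 = 5/126, 1/7 · 7/45 = 1/45, 2/7 · 1/10 = 1/35; summing to 5/42.
Normalising, the posterior is P(r = 4 | data) = 6/25, P(r = 5 | data) = 1/3, P(r = 8 | data) = 14/75, P(r = 9 | data) = 6/25.
The predictive probability is P(red next | data) = (5/7)(6/25) + (4/7)(1/3) + (1/7)(14/75) + (0)(6/25) = 68/175.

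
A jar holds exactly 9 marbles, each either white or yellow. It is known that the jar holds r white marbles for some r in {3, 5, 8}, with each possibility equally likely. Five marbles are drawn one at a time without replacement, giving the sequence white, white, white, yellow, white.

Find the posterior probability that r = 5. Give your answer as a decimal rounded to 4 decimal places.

Compute the likelihood of the observed sequence for each case: P(data | r = 3) = (3/9)(2/8)(1/7)(6/6)(0/5) = 0; P(data | r = 5) = (5/9)(4/8)(3/7)(4/6)(2/5) = 2/63; P(data | r = 8) = (8/9)(7/8)(6/7)(1/6)(5/5) = 1/9.
Weighting by the prior gives 1/3 · 0 = 0, 1/3 · 2/63 = 2/189, 1/3 · 1/9 = 1/27; with total 1/21.
Therefore the posterior P(r = 5 | data) = (2/189) / (1/21) = 2/9.

0.2222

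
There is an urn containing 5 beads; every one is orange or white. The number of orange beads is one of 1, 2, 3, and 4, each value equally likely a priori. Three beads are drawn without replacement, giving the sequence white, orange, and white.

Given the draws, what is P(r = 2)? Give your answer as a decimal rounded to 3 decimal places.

The likelihood of the observed sequence under each hypothesis: P(data | r = 1) = (4/5)(1/4)(3/3) = 1/5; P(data | r = 2) = (3/5)(2/4)(2/3) = 1/5; P(data | r = 3) = (2/5)(3/4)(1/3) = 1/10; P(data | r = 4) = (1/5)(4/4)(0/3) = 0.
The prior-weighted likelihoods are 1/4 · 1/5 = 1/20, 1/4 · 1/5 = 1/20, 1/4 · 1/10 = 1/40, 1/4 · 0 = 0; with total 1/8.
Hence P(r = 2 | data) = (1/20) / (1/8) = 2/5.

0.400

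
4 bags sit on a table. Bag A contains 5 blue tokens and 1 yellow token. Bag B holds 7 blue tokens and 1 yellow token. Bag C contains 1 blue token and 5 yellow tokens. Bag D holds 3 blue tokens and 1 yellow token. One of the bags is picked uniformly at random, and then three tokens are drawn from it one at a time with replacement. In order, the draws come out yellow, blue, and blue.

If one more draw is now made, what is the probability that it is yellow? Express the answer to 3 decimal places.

Under each hypothesis, the probability of the observed sequence is: P(data | bag A) = (1/6)(5/6)(5/6) = 0.11574; P(data | bag B) = (1/8)(7/8)(7/8) = 0.095703; P(data | bag C) = (5/6)(1/6)(1/6) = 0.023148; P(data | bag D) = (1/4)(3/4)(3/4) = 0.14062.
Multiplying each by its prior: 1/4 · 0.11574 = 0.028935, 1/4 · 0.095703 = 0.023926, 1/4 · 0.023148 = 0.005787, 1/4 · 0.14062 = 0.035156; these sum to 0.093804.
The posterior is then P(bag A | data) = 0.30846, P(bag B | data) = 0.25506, P(bag C | data) = 0.061693, P(bag D | data) = 0.37478.
The predictive probability is P(yellow next | data) = (1/6)(0.30846) + (1/8)(0.25506) + (5/6)(0.061693) + (1/4)(0.37478) = 0.2284.

0.228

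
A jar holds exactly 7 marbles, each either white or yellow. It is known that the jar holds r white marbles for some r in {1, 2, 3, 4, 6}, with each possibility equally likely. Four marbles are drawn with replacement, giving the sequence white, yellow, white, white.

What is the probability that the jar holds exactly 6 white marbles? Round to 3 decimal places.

The likelihood of the observed sequence under each hypothesis: P(data | r = 1) = (1/7)(6/7)(1/7)(1/7) = 0.002499; P(data | r = 2) = (2/7)(5/7)(2/7)(2/7) = 0.01666; P(data | r = 3) = (3/7)(4/7)(3/7)(3/7) = 0.044981; P(data | r = 4) = (4/7)(3/7)(4/7)(4/7) = 0.079967; P(data | r = 6) = (6/7)(1/7)(6/7)(6/7) = 0.089963.
The prior-weighted likelihoods are 1/5 · 0.002499 = 0.00049979, 1/5 · 0.01666 = 0.0033319, 1/5 · 0.044981 = 0.0089963, 1/5 · 0.079967 = 0.015993, 1/5 · 0.089963 = 0.017993; summing to 0.046814.
Hence P(r = 6 | data) = (0.017993) / (0.046814) = 0.38434.

0.384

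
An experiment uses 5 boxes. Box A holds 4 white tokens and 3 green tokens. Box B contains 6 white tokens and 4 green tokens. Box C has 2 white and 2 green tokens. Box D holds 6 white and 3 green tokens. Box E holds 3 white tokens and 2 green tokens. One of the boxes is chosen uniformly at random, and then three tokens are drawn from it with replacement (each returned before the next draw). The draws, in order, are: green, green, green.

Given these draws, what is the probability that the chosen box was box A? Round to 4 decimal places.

0.2135

Compute the likelihood of the observed sequence for each case: P(data | box A) = (3/7)(3/7)(3/7) = 0.078717; P(data | box B) = (4/10)(4/10)(4/10) = 0.064; P(data | box C) = (2/4)(2/4)(2/4) = 0.125; P(data | box D) = (3/9)(3/9)(3/9) = 0.037037; P(data | box E) = (2/5)(2/5)(2/5) = 0.064.
Multiplying each by its prior: 1/5 · 0.078717 = 0.015743, 1/5 · 0.064 = 0.0128, 1/5 · 0.125 = 0.025, 1/5 · 0.037037 = 0.0074074, 1/5 · 0.064 = 0.0128; summing to 0.073751.
By Bayes' rule, P(box A | data) = (0.015743) / (0.073751) = 0.21347.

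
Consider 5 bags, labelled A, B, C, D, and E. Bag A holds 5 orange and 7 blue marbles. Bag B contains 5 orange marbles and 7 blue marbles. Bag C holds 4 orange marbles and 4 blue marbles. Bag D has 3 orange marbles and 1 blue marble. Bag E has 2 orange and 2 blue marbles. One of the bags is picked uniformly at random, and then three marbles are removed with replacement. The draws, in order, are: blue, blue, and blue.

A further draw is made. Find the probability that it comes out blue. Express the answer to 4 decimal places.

Under each hypothesis, the probability of the observed sequence is: P(data | bag A) = (7/12)(7/12)(7/12) = 0.1985; P(data | bag B) = (7/12)(7/12)(7/12) = 0.1985; P(data | bag C) = (4/8)(4/8)(4/8) = 0.125; P(data | bag D) = (1/4)(1/4)(1/4) = 0.015625; P(data | bag E) = (2/4)(2/4)(2/4) = 0.125.
The prior-weighted likelihoods are 1/5 · 0.1985 = 0.039699, 1/5 · 0.1985 = 0.039699, 1/5 · 0.125 = 0.025, 1/5 · 0.015625 = 0.003125, 1/5 · 0.125 = 0.025; with total 0.13252.
Dividing through by the total gives posterior P(bag A | data) = 0.29956, P(bag B | data) = 0.29956, P(bag C | data) = 0.18865, P(bag D | data) = 0.023581, P(bag E | data) = 0.18865.
The predictive probability is P(blue next | data) = (7/12)(0.29956) + (7/12)(0.29956) + (1/2)(0.18865) + (1/4)(0.023581) + (1/2)(0.18865) = 0.54403.

0.5440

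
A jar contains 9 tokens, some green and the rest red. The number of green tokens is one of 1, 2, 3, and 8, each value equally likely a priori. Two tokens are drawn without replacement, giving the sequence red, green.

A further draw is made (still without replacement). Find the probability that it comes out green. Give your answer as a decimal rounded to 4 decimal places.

Under each hypothesis, the probability of the observed sequence is: P(data | r = 1) = (8/9)(1/8) = 1/9; P(data | r = 2) = (7/9)(2/8) = 7/36; P(data | r = 3) = (6/9)(3/8) = 1/4; P(data | r = 8) = (1/9)(8/8) = 1/9.
The prior-weighted likelihoods are 1/4 · 1/9 = 1/36, 1/4 · 7/36 = 7/144, 1/4 · 1/4 = 1/16, 1/4 · 1/9 = 1/36; with total 1/6.
Normalising, the posterior is P(r = 1 | data) = 1/6, P(r = 2 | data) = 7/24, P(r = 3 | data) = 3/8, P(r = 8 | data) = 1/6.
Averaging over the posterior, P(green next | data) = (0)(1/6) + (1/7)(7/24) + (2/7)(3/8) + (1)(1/6) = 53/168.

0.3155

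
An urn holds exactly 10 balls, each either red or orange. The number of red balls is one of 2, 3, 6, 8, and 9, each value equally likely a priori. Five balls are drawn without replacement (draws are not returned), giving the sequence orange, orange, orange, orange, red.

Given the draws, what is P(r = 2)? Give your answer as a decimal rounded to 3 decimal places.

0.558

For each hypothesis, P(data | H) works out to: P(data | r = 2) = (8/10)(7/9)(6/8)(5/7)(2/6) = 0.11111; P(data | r = 3) = (7/10)(6/9)(5/8)(4/7)(3/6) = 0.083333; P(data | r = 6) = (4/10)(3/9)(2/8)(1/7)(6/6) = 0.0047619; P(data | r = 8) = (2/10)(1/9)(0/8) = 0; P(data | r = 9) = (1/10)(0/9) = 0.
Multiplying each by its prior: 1/5 · 0.11111 = 0.022222, 1/5 · 0.083333 = 0.016667, 1/5 · 0.0047619 = 0.00095238, 1/5 · 0 = 0, 1/5 · 0 = 0; with total 0.039841.
Therefore the posterior P(r = 2 | data) = (0.022222) / (0.039841) = 0.55777.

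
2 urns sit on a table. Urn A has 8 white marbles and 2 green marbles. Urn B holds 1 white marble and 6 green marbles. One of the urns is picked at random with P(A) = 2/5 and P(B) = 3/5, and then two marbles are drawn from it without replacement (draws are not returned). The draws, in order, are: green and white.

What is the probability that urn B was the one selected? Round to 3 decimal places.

0.547

Under each hypothesis, the probability of the observed sequence is: P(data | urn A) = (2/10)(8/9) = 0.17778; P(data | urn B) = (6/7)(1/6) = 0.14286.
Multiplying each by its prior: 2/5 · 0.17778 = 0.071111, 3/5 · 0.14286 = 0.085714; these sum to 0.15683.
So P(urn B | data) = (0.085714) / (0.15683) = 0.54656.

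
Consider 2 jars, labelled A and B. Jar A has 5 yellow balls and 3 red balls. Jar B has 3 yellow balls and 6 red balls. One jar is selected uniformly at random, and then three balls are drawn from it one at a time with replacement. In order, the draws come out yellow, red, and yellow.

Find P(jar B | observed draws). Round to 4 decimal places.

0.3358

The likelihood of the observed sequence under each hypothesis: P(data | jar A) = (5/8)(3/8)(5/8) = 0.14648; P(data | jar B) = (3/9)(6/9)(3/9) = 0.074074.
Multiplying each by its prior: 1/2 · 0.14648 = 0.073242, 1/2 · 0.074074 = 0.037037; summing to 0.11028.
Therefore the posterior P(jar B | data) = (0.037037) / (0.11028) = 0.33585.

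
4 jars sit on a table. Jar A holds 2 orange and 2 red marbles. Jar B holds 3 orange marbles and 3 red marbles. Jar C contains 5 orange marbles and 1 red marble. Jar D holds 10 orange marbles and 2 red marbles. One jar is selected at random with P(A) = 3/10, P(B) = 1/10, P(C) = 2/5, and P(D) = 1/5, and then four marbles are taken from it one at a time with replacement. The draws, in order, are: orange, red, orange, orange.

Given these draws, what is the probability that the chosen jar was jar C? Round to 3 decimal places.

Compute the likelihood of the observed sequence for each case: P(data | jar A) = (2/4)(2/4)(2/4)(2/4) = 0.0625; P(data | jar B) = (3/6)(3/6)(3/6)(3/6) = 0.0625; P(data | jar C) = (5/6)(1/6)(5/6)(5/6) = 0.096451; P(data | jar D) = (10/12)(2/12)(10/12)(10/12) = 0.096451.
The prior-weighted likelihoods are 3/10 · 0.0625 = 0.01875, 1/10 · 0.0625 = 0.00625, 2/5 · 0.096451 = 0.03858, 1/5 · 0.096451 = 0.01929; with total 0.08287.
So P(jar C | data) = (0.03858) / (0.08287) = 0.46555.

0.466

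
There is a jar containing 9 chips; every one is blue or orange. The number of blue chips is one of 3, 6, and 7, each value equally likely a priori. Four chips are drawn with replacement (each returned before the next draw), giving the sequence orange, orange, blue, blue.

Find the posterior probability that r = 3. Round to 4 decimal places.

0.3839

Under each hypothesis, the probability of the observed sequence is: P(data | r = 3) = (6/9)(6/9)(3/9)(3/9) = 0.049383; P(data | r = 6) = (3/9)(3/9)(6/9)(6/9) = 0.049383; P(data | r = 7) = (2/9)(2/9)(7/9)(7/9) = 0.029873.
Multiplying each by its prior: 1/3 · 0.049383 = 0.016461, 1/3 · 0.049383 = 0.016461, 1/3 · 0.029873 = 0.0099578; with total 0.04288.
So P(r = 3 | data) = (0.016461) / (0.04288) = 0.38389.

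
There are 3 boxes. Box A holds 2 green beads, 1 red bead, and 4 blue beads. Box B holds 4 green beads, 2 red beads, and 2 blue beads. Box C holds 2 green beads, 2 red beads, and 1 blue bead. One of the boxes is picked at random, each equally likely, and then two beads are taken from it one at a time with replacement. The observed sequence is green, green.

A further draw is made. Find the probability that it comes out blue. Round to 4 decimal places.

0.2871

For each hypothesis, P(data | H) works out to: P(data | box A) = (2/7)(2/7) = 0.081633; P(data | box B) = (4/8)(4/8) = 0.25; P(data | box C) = (2/5)(2/5) = 0.16.
Weighting by the prior gives 1/3 · 0.081633 = 0.027211, 1/3 · 0.25 = 0.083333, 1/3 · 0.16 = 0.053333; these sum to 0.16388.
The posterior is then P(box A | data) = 0.16604, P(box B | data) = 0.50851, P(box C | data) = 0.32545.
The predictive probability is P(blue next | data) = (4/7)(0.16604) + (1/4)(0.50851) + (1/5)(0.32545) = 0.2871.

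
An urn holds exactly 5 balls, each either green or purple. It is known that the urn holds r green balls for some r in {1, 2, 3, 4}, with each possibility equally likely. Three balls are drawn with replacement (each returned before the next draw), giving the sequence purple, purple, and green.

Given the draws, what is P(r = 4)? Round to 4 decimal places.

0.0800

The likelihood of the observed sequence under each hypothesis: P(data | r = 1) = (4/5)(4/5)(1/5) = 16/125; P(data | r = 2) = (3/5)(3/5)(2/5) = 18/125; P(data | r = 3) = (2/5)(2/5)(3/5) = 12/125; P(data | r = 4) = (1/5)(1/5)(4/5) = 4/125.
The prior-weighted likelihoods are 1/4 · 16/125 = 4/125, 1/4 · 18/125 = 9/250, 1/4 · 12/125 = 3/125, 1/4 · 4/125 = 1/125; these sum to 1/10.
Therefore the posterior P(r = 4 | data) = (1/125) / (1/10) = 2/25.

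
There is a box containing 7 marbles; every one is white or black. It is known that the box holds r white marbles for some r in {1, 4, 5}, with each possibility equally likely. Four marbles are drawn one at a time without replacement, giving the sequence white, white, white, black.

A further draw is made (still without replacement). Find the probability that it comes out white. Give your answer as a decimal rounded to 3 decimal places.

Under each hypothesis, the probability of the observed sequence is: P(data | r = 1) = (1/7)(0/6) = 0; P(data | r = 4) = (4/7)(3/6)(2/5)(3/4) = 3/35; P(data | r = 5) = (5/7)(4/6)(3/5)(2/4) = 1/7.
The prior-weighted likelihoods are 1/3 · 0 = 0, 1/3 · 3/35 = 1/35, 1/3 · 1/7 = 1/21; these sum to 8/105.
The posterior is then P(r = 1 | data) = 0, P(r = 4 | data) = 3/8, P(r = 5 | data) = 5/8.
The predictive probability is P(white next | data) = (1/3)(3/8) + (2/3)(5/8) = 13/24.

0.542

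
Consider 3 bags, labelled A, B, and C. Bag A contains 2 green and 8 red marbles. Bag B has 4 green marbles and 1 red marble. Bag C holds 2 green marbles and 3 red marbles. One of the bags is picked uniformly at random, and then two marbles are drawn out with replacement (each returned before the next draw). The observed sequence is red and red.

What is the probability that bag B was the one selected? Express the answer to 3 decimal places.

Compute the likelihood of the observed sequence for each case: P(data | bag A) = (8/10)(8/10) = 16/25; P(data | bag B) = (1/5)(1/5) = 1/25; P(data | bag C) = (3/5)(3/5) = 9/25.
Multiplying each by its prior: 1/3 · 16/25 = 16/75, 1/3 · 1/25 = 1/75, 1/3 · 9/25 = 3/25; these sum to 26/75.
Hence P(bag B | data) = (1/75) / (26/75) = 1/26.

0.038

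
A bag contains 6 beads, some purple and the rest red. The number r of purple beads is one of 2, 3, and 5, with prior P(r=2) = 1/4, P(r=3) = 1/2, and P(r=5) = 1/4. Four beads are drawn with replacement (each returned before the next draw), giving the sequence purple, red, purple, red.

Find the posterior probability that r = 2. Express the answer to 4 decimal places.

For each hypothesis, P(data | H) works out to: P(data | r = 2) = (2/6)(4/6)(2/6)(4/6) = 0.049383; P(data | r = 3) = (3/6)(3/6)(3/6)(3/6) = 0.0625; P(data | r = 5) = (5/6)(1/6)(5/6)(1/6) = 0.01929.
The prior-weighted likelihoods are 1/4 · 0.049383 = 0.012346, 1/2 · 0.0625 = 0.03125, 1/4 · 0.01929 = 0.0048225; with total 0.048418.
Hence P(r = 2 | data) = (0.012346) / (0.048418) = 0.25498.

0.2550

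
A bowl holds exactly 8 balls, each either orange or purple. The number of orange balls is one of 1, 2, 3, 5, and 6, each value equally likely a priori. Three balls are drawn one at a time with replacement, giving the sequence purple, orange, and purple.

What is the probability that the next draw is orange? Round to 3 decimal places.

The likelihood of the observed sequence under each hypothesis: P(data | r = 1) = (7/8)(1/8)(7/8) = 0.095703; P(data | r = 2) = (6/8)(2/8)(6/8) = 0.14062; P(data | r = 3) = (5/8)(3/8)(5/8) = 0.14648; P(data | r = 5) = (3/8)(5/8)(3/8) = 0.087891; P(data | r = 6) = (2/8)(6/8)(2/8) = 0.046875.
The prior-weighted likelihoods are 1/5 · 0.095703 = 0.019141, 1/5 · 0.14062 = 0.028125, 1/5 · 0.14648 = 0.029297, 1/5 · 0.087891 = 0.017578, 1/5 · 0.046875 = 0.009375; these sum to 0.10352.
Dividing through by the total gives posterior P(r = 1 | data) = 0.18491, P(r = 2 | data) = 0.2717, P(r = 3 | data) = 0.28302, P(r = 5 | data) = 0.16981, P(r = 6 | data) = 0.090566.
The predictive probability is P(orange next | data) = (1/8)(0.18491) + (1/4)(0.2717) + (3/8)(0.28302) + (5/8)(0.16981) + (3/4)(0.090566) = 0.37123.

0.371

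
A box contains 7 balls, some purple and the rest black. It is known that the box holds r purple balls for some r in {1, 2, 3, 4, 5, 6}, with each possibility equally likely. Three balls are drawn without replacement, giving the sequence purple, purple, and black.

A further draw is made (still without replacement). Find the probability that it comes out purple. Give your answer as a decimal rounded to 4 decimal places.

For each hypothesis, P(data | H) works out to: P(data | r = 1) = (1/7)(0/6) = 0; P(data | r = 2) = (2/7)(1/6)(5/5) = 1/21; P(data | r = 3) = (3/7)(2/6)(4/5) = 4/35; P(data | r = 4) = (4/7)(3/6)(3/5) = 6/35; P(data | r = 5) = (5/7)(4/6)(2/5) = 4/21; P(data | r = 6) = (6/7)(5/6)(1/5) = 1/7.
The prior-weighted likelihoods are 1/6 · 0 = 0, 1/6 · 1/21 = 1/126, 1/6 · 4/35 = 2/105, 1/6 · 6/35 = 1/35, 1/6 · 4/21 = 2/63, 1/6 · 1/7 = 1/42; with total 1/9.
Normalising, the posterior is P(r = 1 | data) = 0, P(r = 2 | data) = 1/14, P(r = 3 | data) = 6/35, P(r = 4 | data) = 9/35, P(r = 5 | data) = 2/7, P(r = 6 | data) = 3/14.
The predictive probability is P(purple next | data) = (0)(1/14) + (1/4)(6/35) + (1/2)(9/35) + (3/4)(2/7) + (1)(3/14) = 3/5.

0.6000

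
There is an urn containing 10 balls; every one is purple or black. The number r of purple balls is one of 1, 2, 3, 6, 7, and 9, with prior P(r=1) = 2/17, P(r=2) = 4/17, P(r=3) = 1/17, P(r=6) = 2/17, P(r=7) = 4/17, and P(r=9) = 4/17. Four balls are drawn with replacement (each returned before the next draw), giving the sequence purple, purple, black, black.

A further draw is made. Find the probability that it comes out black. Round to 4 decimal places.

Compute the likelihood of the observed sequence for each case: P(data | r = 1) = (1/10)(1/10)(9/10)(9/10) = 0.0081; P(data | r = 2) = (2/10)(2/10)(8/10)(8/10) = 0.0256; P(data | r = 3) = (3/10)(3/10)(7/10)(7/10) = 0.0441; P(data | r = 6) = (6/10)(6/10)(4/10)(4/10) = 0.0576; P(data | r = 7) = (7/10)(7/10)(3/10)(3/10) = 0.0441; P(data | r = 9) = (9/10)(9/10)(1/10)(1/10) = 0.0081.
Multiplying each by its prior: 2/17 · 0.0081 = 0.00095294, 4/17 · 0.0256 = 0.0060235, 1/17 · 0.0441 = 0.0025941, 2/17 · 0.0576 = 0.0067765, 4/17 · 0.0441 = 0.010376, 4/17 · 0.0081 = 0.0019059; summing to 0.028629.
Dividing through by the total gives posterior P(r = 1 | data) = 0.033285, P(r = 2 | data) = 0.2104, P(r = 3 | data) = 0.09061, P(r = 6 | data) = 0.2367, P(r = 7 | data) = 0.36244, P(r = 9 | data) = 0.066571.
The predictive probability is P(black next | data) = (9/10)(0.033285) + (4/5)(0.2104) + (7/10)(0.09061) + (2/5)(0.2367) + (3/10)(0.36244) + (1/10)(0.066571) = 0.47177.

0.4718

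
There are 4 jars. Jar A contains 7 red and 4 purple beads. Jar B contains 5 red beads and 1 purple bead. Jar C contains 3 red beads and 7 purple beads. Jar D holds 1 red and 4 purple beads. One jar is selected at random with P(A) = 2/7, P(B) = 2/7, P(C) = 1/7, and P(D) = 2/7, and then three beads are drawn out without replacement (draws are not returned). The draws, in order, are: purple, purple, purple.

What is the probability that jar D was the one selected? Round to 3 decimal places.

For each hypothesis, P(data | H) works out to: P(data | jar A) = (4/11)(3/10)(2/9) = 0.024242; P(data | jar B) = (1/6)(0/5) = 0; P(data | jar C) = (7/10)(6/9)(5/8) = 0.29167; P(data | jar D) = (4/5)(3/4)(2/3) = 0.4.
Multiplying each by its prior: 2/7 · 0.024242 = 0.0069264, 2/7 · 0 = 0, 1/7 · 0.29167 = 0.041667, 2/7 · 0.4 = 0.11429; with total 0.16288.
So P(jar D | data) = (0.11429) / (0.16288) = 0.70166.

0.702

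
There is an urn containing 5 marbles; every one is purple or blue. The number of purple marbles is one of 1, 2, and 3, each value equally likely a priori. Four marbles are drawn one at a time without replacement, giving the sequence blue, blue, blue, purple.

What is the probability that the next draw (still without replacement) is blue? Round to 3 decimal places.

0.667

Compute the likelihood of the observed sequence for each case: P(data | r = 1) = (4/5)(3/4)(2/3)(1/2) = 1/5; P(data | r = 2) = (3/5)(2/4)(1/3)(2/2) = 1/10; P(data | r = 3) = (2/5)(1/4)(0/3) = 0.
Weighting by the prior gives 1/3 · 1/5 = 1/15, 1/3 · 1/10 = 1/30, 1/3 · 0 = 0; these sum to 1/10.
Dividing through by the total gives posterior P(r = 1 | data) = 2/3, P(r = 2 | data) = 1/3, P(r = 3 | data) = 0.
Averaging over the posterior, P(blue next | data) = (1)(2/3) + (0)(1/3) = 2/3.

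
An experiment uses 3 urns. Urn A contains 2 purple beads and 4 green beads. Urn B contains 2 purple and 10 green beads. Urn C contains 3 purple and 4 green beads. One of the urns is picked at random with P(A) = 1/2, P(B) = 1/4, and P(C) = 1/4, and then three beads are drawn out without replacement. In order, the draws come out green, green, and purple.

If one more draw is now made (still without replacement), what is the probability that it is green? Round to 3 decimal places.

0.669

For each hypothesis, P(data | H) works out to: P(data | urn A) = (4/6)(3/5)(2/4) = 1/5; P(data | urn B) = (10/12)(9/11)(2/10) = 3/22; P(data | urn C) = (4/7)(3/6)(3/5) = 6/35.
Weighting by the prior gives 1/2 · 1/5 = 1/10, 1/4 · 3/22 = 3/88, 1/4 · 6/35 = 3/70; with total 109/616.
The posterior is then P(urn A | data) = 0.56514, P(urn B | data) = 0.19266, P(urn C | data) = 0.2422.
So P(green next | data) = Σ P(green next | H) P(H | data) = (2/3)(0.56514) + (8/9)(0.19266) + (1/2)(0.2422) = 0.66911.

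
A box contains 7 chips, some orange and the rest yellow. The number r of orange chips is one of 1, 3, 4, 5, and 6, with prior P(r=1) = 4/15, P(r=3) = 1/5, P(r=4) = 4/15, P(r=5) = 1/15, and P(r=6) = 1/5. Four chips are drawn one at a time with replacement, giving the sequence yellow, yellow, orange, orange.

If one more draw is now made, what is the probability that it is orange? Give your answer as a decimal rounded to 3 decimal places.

0.514

Compute the likelihood of the observed sequence for each case: P(data | r = 1) = (6/7)(6/7)(1/7)(1/7) = 0.014994; P(data | r = 3) = (4/7)(4/7)(3/7)(3/7) = 0.059975; P(data | r = 4) = (3/7)(3/7)(4/7)(4/7) = 0.059975; P(data | r = 5) = (2/7)(2/7)(5/7)(5/7) = 0.041649; P(data | r = 6) = (1/7)(1/7)(6/7)(6/7) = 0.014994.
Weighting by the prior gives 4/15 · 0.014994 = 0.0039983, 1/5 · 0.059975 = 0.011995, 4/15 · 0.059975 = 0.015993, 1/15 · 0.041649 = 0.0027766, 1/5 · 0.014994 = 0.0029988; these sum to 0.037762.
Dividing through by the total gives posterior P(r = 1 | data) = 0.10588, P(r = 3 | data) = 0.31765, P(r = 4 | data) = 0.42353, P(r = 5 | data) = 0.073529, P(r = 6 | data) = 0.079412.
So P(orange next | data) = Σ P(orange next | H) P(H | data) = (1/7)(0.10588) + (3/7)(0.31765) + (4/7)(0.42353) + (5/7)(0.073529) + (6/7)(0.079412) = 0.51387.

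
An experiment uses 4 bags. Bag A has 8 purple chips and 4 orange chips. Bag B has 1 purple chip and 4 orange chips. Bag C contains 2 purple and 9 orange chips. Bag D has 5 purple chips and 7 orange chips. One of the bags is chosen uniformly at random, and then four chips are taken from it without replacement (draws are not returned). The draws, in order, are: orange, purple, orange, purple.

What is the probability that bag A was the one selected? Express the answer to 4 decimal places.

0.3889

The likelihood of the observed sequence under each hypothesis: P(data | bag A) = (4/12)(8/11)(3/10)(7/9) = 28/495; P(data | bag B) = (4/5)(1/4)(3/3)(0/2) = 0; P(data | bag C) = (9/11)(2/10)(8/9)(1/8) = 1/55; P(data | bag D) = (7/12)(5/11)(6/10)(4/9) = 7/99.
Multiplying each by its prior: 1/4 · 28/495 = 7/495, 1/4 · 0 = 0, 1/4 · 1/55 = 1/220, 1/4 · 7/99 = 7/396; with total 2/55.
So P(bag A | data) = (7/495) / (2/55) = 7/18.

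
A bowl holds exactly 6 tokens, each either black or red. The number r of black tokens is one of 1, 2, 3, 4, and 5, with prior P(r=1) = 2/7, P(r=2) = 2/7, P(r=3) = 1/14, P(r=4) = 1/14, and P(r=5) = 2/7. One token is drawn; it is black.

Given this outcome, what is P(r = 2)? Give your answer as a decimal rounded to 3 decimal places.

0.205

Compute the likelihood of this draw for each case: P(data | r = 1) = (1/6) = 1/6; P(data | r = 2) = (2/6) = 1/3; P(data | r = 3) = (3/6) = 1/2; P(data | r = 4) = (4/6) = 2/3; P(data | r = 5) = (5/6) = 5/6.
Weighting by the prior gives 2/7 · 1/6 = 1/21, 2/7 · 1/3 = 2/21, 1/14 · 1/2 = 1/28, 1/14 · 2/3 = 1/21, 2/7 · 5/6 = 5/21; with total 13/28.
By Bayes' rule, P(r = 2 | data) = (2/21) / (13/28) = 8/39.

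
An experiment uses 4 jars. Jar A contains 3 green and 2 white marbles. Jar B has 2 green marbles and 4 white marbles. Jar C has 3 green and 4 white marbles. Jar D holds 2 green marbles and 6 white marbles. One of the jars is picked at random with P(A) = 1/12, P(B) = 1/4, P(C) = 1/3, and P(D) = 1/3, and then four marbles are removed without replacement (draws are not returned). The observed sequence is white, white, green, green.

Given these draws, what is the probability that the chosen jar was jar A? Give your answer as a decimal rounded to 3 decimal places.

0.127

The likelihood of the observed sequence under each hypothesis: P(data | jar A) = (2/5)(1/4)(3/3)(2/2) = 1/10; P(data | jar B) = (4/6)(3/5)(2/4)(1/3) = 1/15; P(data | jar C) = (4/7)(3/6)(3/5)(2/4) = 3/35; P(data | jar D) = (6/8)(5/7)(2/6)(1/5) = 1/28.
Multiplying each by its prior: 1/12 · 1/10 = 1/120, 1/4 · 1/15 = 1/60, 1/3 · 3/35 = 1/35, 1/3 · 1/28 = 1/84; summing to 11/168.
By Bayes' rule, P(jar A | data) = (1/120) / (11/168) = 7/55.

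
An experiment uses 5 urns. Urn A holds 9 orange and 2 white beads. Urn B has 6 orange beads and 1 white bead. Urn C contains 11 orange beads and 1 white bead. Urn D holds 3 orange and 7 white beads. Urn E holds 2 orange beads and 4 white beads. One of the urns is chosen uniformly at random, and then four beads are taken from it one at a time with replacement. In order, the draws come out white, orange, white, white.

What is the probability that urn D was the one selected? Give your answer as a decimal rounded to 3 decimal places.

0.491

Under each hypothesis, the probability of the observed sequence is: P(data | urn A) = (2/11)(9/11)(2/11)(2/11) = 0.0049177; P(data | urn B) = (1/7)(6/7)(1/7)(1/7) = 0.002499; P(data | urn C) = (1/12)(11/12)(1/12)(1/12) = 0.00053048; P(data | urn D) = (7/10)(3/10)(7/10)(7/10) = 0.1029; P(data | urn E) = (4/6)(2/6)(4/6)(4/6) = 0.098765.
Weighting by the prior gives 1/5 · 0.0049177 = 0.00098354, 1/5 · 0.002499 = 0.00049979, 1/5 · 0.00053048 = 0.0001061, 1/5 · 0.1029 = 0.02058, 1/5 · 0.098765 = 0.019753; summing to 0.041923.
By Bayes' rule, P(urn D | data) = (0.02058) / (0.041923) = 0.49091.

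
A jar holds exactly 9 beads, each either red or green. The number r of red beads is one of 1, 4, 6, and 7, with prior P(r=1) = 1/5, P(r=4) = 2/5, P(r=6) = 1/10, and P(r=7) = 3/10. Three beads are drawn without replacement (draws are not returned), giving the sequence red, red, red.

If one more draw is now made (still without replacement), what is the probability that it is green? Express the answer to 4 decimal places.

Under each hypothesis, the probability of the observed sequence is: P(data | r = 1) = (1/9)(0/8) = 0; P(data | r = 4) = (4/9)(3/8)(2/7) = 1/21; P(data | r = 6) = (6/9)(5/8)(4/7) = 5/21; P(data | r = 7) = (7/9)(6/8)(5/7) = 5/12.
The prior-weighted likelihoods are 1/5 · 0 = 0, 2/5 · 1/21 = 2/105, 1/10 · 5/21 = 1/42, 3/10 · 5/12 = 1/8; summing to 47/280.
Normalising, the posterior is P(r = 1 | data) = 0, P(r = 4 | data) = 16/141, P(r = 6 | data) = 20/141, P(r = 7 | data) = 35/47.
So P(green next | data) = Σ P(green next | H) P(H | data) = (5/6)(16/141) + (1/2)(20/141) + (1/3)(35/47) = 175/423.

0.4137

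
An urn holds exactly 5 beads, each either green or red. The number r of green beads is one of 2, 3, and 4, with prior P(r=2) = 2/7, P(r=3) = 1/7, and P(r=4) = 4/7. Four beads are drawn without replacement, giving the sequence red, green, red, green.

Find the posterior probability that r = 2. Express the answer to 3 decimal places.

0.667

Compute the likelihood of the observed sequence for each case: P(data | r = 2) = (3/5)(2/4)(2/3)(1/2) = 1/10; P(data | r = 3) = (2/5)(3/4)(1/3)(2/2) = 1/10; P(data | r = 4) = (1/5)(4/4)(0/3) = 0.
The prior-weighted likelihoods are 2/7 · 1/10 = 1/35, 1/7 · 1/10 = 1/70, 4/7 · 0 = 0; with total 3/70.
Therefore the posterior P(r = 2 | data) = (1/35) / (3/70) = 2/3.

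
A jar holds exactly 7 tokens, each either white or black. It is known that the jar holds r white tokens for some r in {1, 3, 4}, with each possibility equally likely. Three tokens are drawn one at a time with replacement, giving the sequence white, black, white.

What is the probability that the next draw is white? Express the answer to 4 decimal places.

0.4857

Under each hypothesis, the probability of the observed sequence is: P(data | r = 1) = (1/7)(6/7)(1/7) = 6/343; P(data | r = 3) = (3/7)(4/7)(3/7) = 36/343; P(data | r = 4) = (4/7)(3/7)(4/7) = 48/343.
Multiplying each by its prior: 1/3 · 6/343 = 2/343, 1/3 · 36/343 = 12/343, 1/3 · 48/343 = 16/343; these sum to 30/343.
Normalising, the posterior is P(r = 1 | data) = 1/15, P(r = 3 | data) = 2/5, P(r = 4 | data) = 8/15.
The predictive probability is P(white next | data) = (1/7)(1/15) + (3/7)(2/5) + (4/7)(8/15) = 17/35.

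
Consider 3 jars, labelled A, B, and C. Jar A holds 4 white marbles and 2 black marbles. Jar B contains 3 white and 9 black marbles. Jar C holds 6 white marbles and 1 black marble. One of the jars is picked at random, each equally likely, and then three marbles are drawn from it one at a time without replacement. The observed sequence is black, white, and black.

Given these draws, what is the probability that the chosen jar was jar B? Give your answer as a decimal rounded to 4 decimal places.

Compute the likelihood of the observed sequence for each case: P(data | jar A) = (2/6)(4/5)(1/4) = 1/15; P(data | jar B) = (9/12)(3/11)(8/10) = 9/55; P(data | jar C) = (1/7)(6/6)(0/5) = 0.
Multiplying each by its prior: 1/3 · 1/15 = 1/45, 1/3 · 9/55 = 3/55, 1/3 · 0 = 0; with total 38/495.
Hence P(jar B | data) = (3/55) / (38/495) = 27/38.

0.7105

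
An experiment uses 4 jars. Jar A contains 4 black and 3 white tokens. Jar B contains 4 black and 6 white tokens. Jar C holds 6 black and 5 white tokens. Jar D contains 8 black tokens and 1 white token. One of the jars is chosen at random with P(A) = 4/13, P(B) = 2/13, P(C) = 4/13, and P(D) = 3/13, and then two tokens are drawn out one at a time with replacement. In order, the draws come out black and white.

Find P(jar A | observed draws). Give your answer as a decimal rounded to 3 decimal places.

0.357

For each hypothesis, P(data | H) works out to: P(data | jar A) = (4/7)(3/7) = 0.2449; P(data | jar B) = (4/10)(6/10) = 0.24; P(data | jar C) = (6/11)(5/11) = 0.24793; P(data | jar D) = (8/9)(1/9) = 0.098765.
The prior-weighted likelihoods are 4/13 · 0.2449 = 0.075353, 2/13 · 0.24 = 0.036923, 4/13 · 0.24793 = 0.076287, 3/13 · 0.098765 = 0.022792; with total 0.21136.
Hence P(jar A | data) = (0.075353) / (0.21136) = 0.35652.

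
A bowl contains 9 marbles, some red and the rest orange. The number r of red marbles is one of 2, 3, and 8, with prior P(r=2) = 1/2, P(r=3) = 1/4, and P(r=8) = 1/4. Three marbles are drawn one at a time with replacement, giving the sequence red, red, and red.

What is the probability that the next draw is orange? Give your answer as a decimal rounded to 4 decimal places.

0.1574

The likelihood of the observed sequence under each hypothesis: P(data | r = 2) = (2/9)(2/9)(2/9) = 8/729; P(data | r = 3) = (3/9)(3/9)(3/9) = 1/27; P(data | r = 8) = (8/9)(8/9)(8/9) = 512/729.
The prior-weighted likelihoods are 1/2 · 8/729 = 4/729, 1/4 · 1/27 = 1/108, 1/4 · 512/729 = 128/729; these sum to 185/972.
Normalising, the posterior is P(r = 2 | data) = 0.028829, P(r = 3 | data) = 0.048649, P(r = 8 | data) = 0.92252.
So P(orange next | data) = Σ P(orange next | H) P(H | data) = (7/9)(0.028829) + (2/3)(0.048649) + (1/9)(0.92252) = 0.15736.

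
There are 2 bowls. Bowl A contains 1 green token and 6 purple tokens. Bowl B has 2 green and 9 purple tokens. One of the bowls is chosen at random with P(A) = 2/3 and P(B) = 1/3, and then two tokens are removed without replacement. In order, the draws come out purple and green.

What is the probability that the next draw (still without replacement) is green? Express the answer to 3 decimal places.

Under each hypothesis, the probability of the observed sequence is: P(data | bowl A) = (6/7)(1/6) = 0.14286; P(data | bowl B) = (9/11)(2/10) = 0.16364.
The prior-weighted likelihoods are 2/3 · 0.14286 = 0.095238, 1/3 · 0.16364 = 0.054545; summing to 0.14978.
The posterior is then P(bowl A | data) = 0.63584, P(bowl B | data) = 0.36416.
So P(green next | data) = Σ P(green next | H) P(H | data) = (0)(0.63584) + (1/9)(0.36416) = 0.040462.

0.040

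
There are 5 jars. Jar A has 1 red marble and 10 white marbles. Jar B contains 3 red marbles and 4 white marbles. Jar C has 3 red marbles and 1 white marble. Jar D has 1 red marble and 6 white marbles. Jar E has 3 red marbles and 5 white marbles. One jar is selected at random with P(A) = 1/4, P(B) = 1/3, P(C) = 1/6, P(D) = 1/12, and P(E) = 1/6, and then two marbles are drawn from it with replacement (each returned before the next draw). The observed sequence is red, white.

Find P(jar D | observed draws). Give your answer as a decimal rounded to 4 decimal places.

0.0558

Under each hypothesis, the probability of the observed sequence is: P(data | jar A) = (1/11)(10/11) = 0.082645; P(data | jar B) = (3/7)(4/7) = 0.2449; P(data | jar C) = (3/4)(1/4) = 0.1875; P(data | jar D) = (1/7)(6/7) = 0.12245; P(data | jar E) = (3/8)(5/8) = 0.23438.
Weighting by the prior gives 1/4 · 0.082645 = 0.020661, 1/3 · 0.2449 = 0.081633, 1/6 · 0.1875 = 0.03125, 1/12 · 0.12245 = 0.010204, 1/6 · 0.23438 = 0.039062; with total 0.18281.
By Bayes' rule, P(jar D | data) = (0.010204) / (0.18281) = 0.055818.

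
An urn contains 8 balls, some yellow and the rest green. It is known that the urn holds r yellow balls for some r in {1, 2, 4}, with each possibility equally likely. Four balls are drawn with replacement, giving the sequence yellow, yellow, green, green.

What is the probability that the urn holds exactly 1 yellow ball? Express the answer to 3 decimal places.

Under each hypothesis, the probability of the observed sequence is: P(data | r = 1) = (1/8)(1/8)(7/8)(7/8) = 0.011963; P(data | r = 2) = (2/8)(2/8)(6/8)(6/8) = 0.035156; P(data | r = 4) = (4/8)(4/8)(4/8)(4/8) = 0.0625.
Weighting by the prior gives 1/3 · 0.011963 = 0.0039876, 1/3 · 0.035156 = 0.011719, 1/3 · 0.0625 = 0.020833; summing to 0.03654.
Hence P(r = 1 | data) = (0.0039876) / (0.03654) = 0.10913.

0.109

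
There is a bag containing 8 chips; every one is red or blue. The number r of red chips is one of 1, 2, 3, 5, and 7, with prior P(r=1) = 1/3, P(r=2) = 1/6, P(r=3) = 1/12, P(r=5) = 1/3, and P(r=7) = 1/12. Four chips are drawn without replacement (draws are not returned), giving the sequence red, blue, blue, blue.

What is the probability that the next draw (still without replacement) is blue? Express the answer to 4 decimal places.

0.7963

Compute the likelihood of the observed sequence for each case: P(data | r = 1) = (1/8)(7/7)(6/6)(5/5) = 1/8; P(data | r = 2) = (2/8)(6/7)(5/6)(4/5) = 1/7; P(data | r = 3) = (3/8)(5/7)(4/6)(3/5) = 3/28; P(data | r = 5) = (5/8)(3/7)(2/6)(1/5) = 1/56; P(data | r = 7) = (7/8)(1/7)(0/6) = 0.
The prior-weighted likelihoods are 1/3 · 1/8 = 1/24, 1/6 · 1/7 = 1/42, 1/12 · 3/28 = 1/112, 1/3 · 1/56 = 1/168, 1/12 · 0 = 0; with total 9/112.
Dividing through by the total gives posterior P(r = 1 | data) = 14/27, P(r = 2 | data) = 8/27, P(r = 3 | data) = 1/9, P(r = 5 | data) = 2/27, P(r = 7 | data) = 0.
So P(blue next | data) = Σ P(blue next | H) P(H | data) = (1)(14/27) + (3/4)(8/27) + (1/2)(1/9) + (0)(2/27) = 43/54.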